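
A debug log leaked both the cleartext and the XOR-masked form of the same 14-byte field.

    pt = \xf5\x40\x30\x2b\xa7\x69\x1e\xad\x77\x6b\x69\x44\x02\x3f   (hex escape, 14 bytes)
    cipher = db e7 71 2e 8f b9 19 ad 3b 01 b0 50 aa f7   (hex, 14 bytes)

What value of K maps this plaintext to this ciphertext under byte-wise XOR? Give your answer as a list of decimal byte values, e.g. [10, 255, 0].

Since cipher = pt ⊕ K, XORing both sides with pt gives K = pt ⊕ cipher.
byte 0: 245 XOR 219 =  46
byte 1:  64 XOR 231 = 167
byte 2:  48 XOR 113 =  65
byte 3:  43 XOR  46 =   5
byte 4: 167 XOR 143 =  40
byte 5: 105 XOR 185 = 208
byte 6:  30 XOR  25 =   7
byte 7: 173 XOR 173 =   0
byte 8: 119 XOR  59 =  76
byte 9: 107 XOR   1 = 106
byte 10: 105 XOR 176 = 217
byte 11:  68 XOR  80 =  20
byte 12:   2 XOR 170 = 168
byte 13:  63 XOR 247 = 200

[46, 167, 65, 5, 40, 208, 7, 0, 76, 106, 217, 20, 168, 200]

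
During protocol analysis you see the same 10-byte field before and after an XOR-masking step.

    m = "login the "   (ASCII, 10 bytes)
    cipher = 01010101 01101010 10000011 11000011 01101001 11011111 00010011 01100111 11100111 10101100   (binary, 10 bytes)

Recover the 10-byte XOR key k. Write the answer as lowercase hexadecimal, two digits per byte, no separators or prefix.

Since cipher = m ⊕ k, XORing both sides with m gives k = m ⊕ cipher.
01101100 ^ 01010101 = 00111001
01101111 ^ 01101010 = 00000101
01100111 ^ 10000011 = 11100100
01101001 ^ 11000011 = 10101010
01101110 ^ 01101001 = 00000111
00100000 ^ 11011111 = 11111111
01110100 ^ 00010011 = 01100111
01101000 ^ 01100111 = 00001111
01100101 ^ 11100111 = 10000010
00100000 ^ 10101100 = 10001100

3905e4aa07ff670f828c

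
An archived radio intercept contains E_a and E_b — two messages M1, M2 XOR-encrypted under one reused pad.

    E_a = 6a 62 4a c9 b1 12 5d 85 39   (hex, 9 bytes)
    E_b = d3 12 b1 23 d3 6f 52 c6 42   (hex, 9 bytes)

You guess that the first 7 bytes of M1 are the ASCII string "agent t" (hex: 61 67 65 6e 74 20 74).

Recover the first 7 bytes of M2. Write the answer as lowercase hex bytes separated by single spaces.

d8 17 9e 84 16 5d 7b

First, E_a ⊕ E_b = (M1 ⊕ K) ⊕ (M2 ⊕ K) = M1 ⊕ M2, so the key drops out. Then M2 = (M1 ⊕ M2) ⊕ M1 over the first 7 bytes.
byte 0: (6a xor d3) xor 61 = b9 xor 61 = d8
byte 1: (62 xor 12) xor 67 = 70 xor 67 = 17
byte 2: (4a xor b1) xor 65 = fb xor 65 = 9e
byte 3: (c9 xor 23) xor 6e = ea xor 6e = 84
byte 4: (b1 xor d3) xor 74 = 62 xor 74 = 16
byte 5: (12 xor 6f) xor 20 = 7d xor 20 = 5d
byte 6: (5d xor 52) xor 74 = 0f xor 74 = 7b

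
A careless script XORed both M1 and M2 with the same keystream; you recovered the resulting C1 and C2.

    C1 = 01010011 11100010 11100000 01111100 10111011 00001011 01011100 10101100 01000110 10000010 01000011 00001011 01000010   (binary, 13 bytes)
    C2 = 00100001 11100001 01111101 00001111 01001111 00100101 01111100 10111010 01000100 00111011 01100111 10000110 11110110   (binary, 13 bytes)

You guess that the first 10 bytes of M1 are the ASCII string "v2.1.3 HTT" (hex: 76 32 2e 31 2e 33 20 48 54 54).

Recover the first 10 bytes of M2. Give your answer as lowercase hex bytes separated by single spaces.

First, C1 ⊕ C2 = (M1 ⊕ K) ⊕ (M2 ⊕ K) = M1 ⊕ M2, so the key drops out. Then M2 = (M1 ⊕ M2) ⊕ M1 over the first 10 bytes.
byte 0: (53 xor 21) xor 76 = 72 xor 76 = 04
byte 1: (e2 xor e1) xor 32 = 03 xor 32 = 31
byte 2: (e0 xor 7d) xor 2e = 9d xor 2e = b3
byte 3: (7c xor 0f) xor 31 = 73 xor 31 = 42
byte 4: (bb xor 4f) xor 2e = f4 xor 2e = da
byte 5: (0b xor 25) xor 33 = 2e xor 33 = 1d
byte 6: (5c xor 7c) xor 20 = 20 xor 20 = 00
byte 7: (ac xor ba) xor 48 = 16 xor 48 = 5e
byte 8: (46 xor 44) xor 54 = 02 xor 54 = 56
byte 9: (82 xor 3b) xor 54 = b9 xor 54 = ed

04 31 b3 42 da 1d 00 5e 56 ed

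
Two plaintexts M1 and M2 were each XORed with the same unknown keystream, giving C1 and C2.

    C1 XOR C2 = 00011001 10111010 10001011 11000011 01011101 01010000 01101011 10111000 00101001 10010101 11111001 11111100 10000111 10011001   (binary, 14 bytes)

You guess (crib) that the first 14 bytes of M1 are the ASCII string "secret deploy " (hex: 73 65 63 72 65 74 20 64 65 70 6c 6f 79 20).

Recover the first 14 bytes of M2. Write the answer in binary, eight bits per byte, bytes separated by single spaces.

01101010 11011111 11101000 10110001 00111000 00100100 01001011 11011100 01001100 11100101 10010101 10010011 11111110 10111001

Since C1 ⊕ C2 = M1 ⊕ M2, XORing with the guessed M1 bytes yields the corresponding M2 bytes: M2 = (C1 ⊕ C2) ⊕ M1.
19 xor 73 = 6a
ba xor 65 = df
8b xor 63 = e8
c3 xor 72 = b1
5d xor 65 = 38
50 xor 74 = 24
6b xor 20 = 4b
b8 xor 64 = dc
29 xor 65 = 4c
95 xor 70 = e5
f9 xor 6c = 95
fc xor 6f = 93
87 xor 79 = fe
99 xor 20 = b9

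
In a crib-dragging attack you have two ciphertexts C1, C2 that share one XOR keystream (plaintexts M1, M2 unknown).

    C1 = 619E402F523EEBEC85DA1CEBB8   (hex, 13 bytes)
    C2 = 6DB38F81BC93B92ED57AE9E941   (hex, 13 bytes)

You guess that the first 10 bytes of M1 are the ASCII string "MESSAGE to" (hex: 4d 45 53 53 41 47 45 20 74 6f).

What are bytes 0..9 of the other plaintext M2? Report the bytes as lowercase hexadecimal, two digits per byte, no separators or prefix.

41689cfdafea17e224cf

First, C1 ⊕ C2 = (M1 ⊕ K) ⊕ (M2 ⊕ K) = M1 ⊕ M2, so the key drops out. Then M2 = (M1 ⊕ M2) ⊕ M1 over the first 10 bytes.
byte 0: (61 ⊕ 6d) ⊕ 4d = 0c ⊕ 4d = 41
byte 1: (9e ⊕ b3) ⊕ 45 = 2d ⊕ 45 = 68
byte 2: (40 ⊕ 8f) ⊕ 53 = cf ⊕ 53 = 9c
byte 3: (2f ⊕ 81) ⊕ 53 = ae ⊕ 53 = fd
byte 4: (52 ⊕ bc) ⊕ 41 = ee ⊕ 41 = af
byte 5: (3e ⊕ 93) ⊕ 47 = ad ⊕ 47 = ea
byte 6: (eb ⊕ b9) ⊕ 45 = 52 ⊕ 45 = 17
byte 7: (ec ⊕ 2e) ⊕ 20 = c2 ⊕ 20 = e2
byte 8: (85 ⊕ d5) ⊕ 74 = 50 ⊕ 74 = 24
byte 9: (da ⊕ 7a) ⊕ 6f = a0 ⊕ 6f = cf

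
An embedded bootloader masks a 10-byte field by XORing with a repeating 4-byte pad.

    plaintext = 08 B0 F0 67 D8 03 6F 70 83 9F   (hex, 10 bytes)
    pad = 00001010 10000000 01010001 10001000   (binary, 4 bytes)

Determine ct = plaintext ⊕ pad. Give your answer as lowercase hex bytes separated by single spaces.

The 4-byte key repeats, so the effective keystream is 0a 80 51 88 0a 80 51 88 0a 80.
byte 0: 00001000 ^ 00001010 = 00000010
byte 1: 10110000 ^ 10000000 = 00110000
byte 2: 11110000 ^ 01010001 = 10100001
byte 3: 01100111 ^ 10001000 = 11101111
byte 4: 11011000 ^ 00001010 = 11010010
byte 5: 00000011 ^ 10000000 = 10000011
byte 6: 01101111 ^ 01010001 = 00111110
byte 7: 01110000 ^ 10001000 = 11111000
byte 8: 10000011 ^ 00001010 = 10001001
byte 9: 10011111 ^ 10000000 = 00011111

02 30 a1 ef d2 83 3e f8 89 1f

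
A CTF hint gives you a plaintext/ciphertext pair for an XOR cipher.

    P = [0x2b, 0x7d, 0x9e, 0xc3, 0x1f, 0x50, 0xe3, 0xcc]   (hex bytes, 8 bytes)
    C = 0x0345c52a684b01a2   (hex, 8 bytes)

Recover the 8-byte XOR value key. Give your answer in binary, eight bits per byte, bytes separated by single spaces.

00101000 00111000 01011011 11101001 01110111 00011011 11100010 01101110

Since C = P ⊕ key, XORing both sides with P gives key = P ⊕ C.
2b XOR 03 = 28
7d XOR 45 = 38
9e XOR c5 = 5b
c3 XOR 2a = e9
1f XOR 68 = 77
50 XOR 4b = 1b
e3 XOR 01 = e2
cc XOR a2 = 6e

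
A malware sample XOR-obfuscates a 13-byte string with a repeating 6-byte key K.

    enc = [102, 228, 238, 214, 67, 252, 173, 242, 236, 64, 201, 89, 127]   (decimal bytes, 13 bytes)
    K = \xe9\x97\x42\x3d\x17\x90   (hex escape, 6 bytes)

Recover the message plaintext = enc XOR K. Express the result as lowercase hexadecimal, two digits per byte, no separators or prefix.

8f73aceb546c4465ae7ddec996

The 6-byte key repeats, so the effective keystream is e9 97 42 3d 17 90 e9 97 42 3d 17 90 e9.
byte 0: 66 XOR e9 = 8f
byte 1: e4 XOR 97 = 73
byte 2: ee XOR 42 = ac
byte 3: d6 XOR 3d = eb
byte 4: 43 XOR 17 = 54
byte 5: fc XOR 90 = 6c
byte 6: ad XOR e9 = 44
byte 7: f2 XOR 97 = 65
byte 8: ec XOR 42 = ae
byte 9: 40 XOR 3d = 7d
byte 10: c9 XOR 17 = de
byte 11: 59 XOR 90 = c9
byte 12: 7f XOR e9 = 96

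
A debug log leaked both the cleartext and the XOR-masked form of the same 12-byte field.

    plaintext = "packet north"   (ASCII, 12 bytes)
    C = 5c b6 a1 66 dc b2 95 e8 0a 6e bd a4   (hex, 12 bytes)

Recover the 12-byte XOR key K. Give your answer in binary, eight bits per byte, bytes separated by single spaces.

Since C = plaintext ⊕ K, XORing both sides with plaintext gives K = plaintext ⊕ C.
byte 0: 112 XOR  92 =  44
byte 1:  97 XOR 182 = 215
byte 2:  99 XOR 161 = 194
byte 3: 107 XOR 102 =  13
byte 4: 101 XOR 220 = 185
byte 5: 116 XOR 178 = 198
byte 6:  32 XOR 149 = 181
byte 7: 110 XOR 232 = 134
byte 8: 111 XOR  10 = 101
byte 9: 114 XOR 110 =  28
byte 10: 116 XOR 189 = 201
byte 11: 104 XOR 164 = 204

00101100 11010111 11000010 00001101 10111001 11000110 10110101 10000110 01100101 00011100 11001001 11001100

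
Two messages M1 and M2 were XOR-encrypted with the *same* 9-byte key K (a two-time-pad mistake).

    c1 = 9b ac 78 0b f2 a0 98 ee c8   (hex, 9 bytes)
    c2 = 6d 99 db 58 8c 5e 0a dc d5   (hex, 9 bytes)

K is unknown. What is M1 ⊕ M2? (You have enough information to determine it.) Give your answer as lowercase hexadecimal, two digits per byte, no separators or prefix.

f635a3537efe92321d

c1 ⊕ c2 = (M1 ⊕ K) ⊕ (M2 ⊕ K) = M1 ⊕ M2 — the shared key cancels under XOR.
9b ⊕ 6d = f6
ac ⊕ 99 = 35
78 ⊕ db = a3
0b ⊕ 58 = 53
f2 ⊕ 8c = 7e
a0 ⊕ 5e = fe
98 ⊕ 0a = 92
ee ⊕ dc = 32
c8 ⊕ d5 = 1d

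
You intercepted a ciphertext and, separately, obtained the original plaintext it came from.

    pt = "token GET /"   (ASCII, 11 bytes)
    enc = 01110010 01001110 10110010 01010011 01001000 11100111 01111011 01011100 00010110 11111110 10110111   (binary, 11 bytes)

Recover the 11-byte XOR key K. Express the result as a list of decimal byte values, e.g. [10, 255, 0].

[6, 33, 217, 54, 38, 199, 60, 25, 66, 222, 152]

Since enc = pt ⊕ K, XORing both sides with pt gives K = pt ⊕ enc.
01110100 XOR 01110010 = 00000110
01101111 XOR 01001110 = 00100001
01101011 XOR 10110010 = 11011001
01100101 XOR 01010011 = 00110110
01101110 XOR 01001000 = 00100110
00100000 XOR 11100111 = 11000111
01000111 XOR 01111011 = 00111100
01000101 XOR 01011100 = 00011001
01010100 XOR 00010110 = 01000010
00100000 XOR 11111110 = 11011110
00101111 XOR 10110111 = 10011000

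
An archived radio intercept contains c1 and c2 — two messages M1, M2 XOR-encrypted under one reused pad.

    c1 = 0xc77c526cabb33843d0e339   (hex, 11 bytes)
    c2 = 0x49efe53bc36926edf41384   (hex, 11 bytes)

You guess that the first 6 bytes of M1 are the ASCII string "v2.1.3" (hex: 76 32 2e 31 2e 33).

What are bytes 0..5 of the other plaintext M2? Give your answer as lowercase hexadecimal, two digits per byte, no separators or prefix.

First, c1 ⊕ c2 = (M1 ⊕ K) ⊕ (M2 ⊕ K) = M1 ⊕ M2, so the key drops out. Then M2 = (M1 ⊕ M2) ⊕ M1 over the first 6 bytes.
byte 0: (c7 XOR 49) XOR 76 = 8e XOR 76 = f8
byte 1: (7c XOR ef) XOR 32 = 93 XOR 32 = a1
byte 2: (52 XOR e5) XOR 2e = b7 XOR 2e = 99
byte 3: (6c XOR 3b) XOR 31 = 57 XOR 31 = 66
byte 4: (ab XOR c3) XOR 2e = 68 XOR 2e = 46
byte 5: (b3 XOR 69) XOR 33 = da XOR 33 = e9

f8a1996646e9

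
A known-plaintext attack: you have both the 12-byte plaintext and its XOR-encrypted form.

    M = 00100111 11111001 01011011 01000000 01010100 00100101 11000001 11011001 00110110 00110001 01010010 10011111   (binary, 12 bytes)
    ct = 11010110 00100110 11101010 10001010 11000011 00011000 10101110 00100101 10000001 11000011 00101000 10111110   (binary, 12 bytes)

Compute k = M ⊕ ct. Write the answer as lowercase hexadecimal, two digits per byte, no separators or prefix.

f1dfb1ca973d6ffcb7f27a21

Since ct = M ⊕ k, XORing both sides with M gives k = M ⊕ ct.
byte 0:  39 ^ 214 = 241
byte 1: 249 ^  38 = 223
byte 2:  91 ^ 234 = 177
byte 3:  64 ^ 138 = 202
byte 4:  84 ^ 195 = 151
byte 5:  37 ^  24 =  61
byte 6: 193 ^ 174 = 111
byte 7: 217 ^  37 = 252
byte 8:  54 ^ 129 = 183
byte 9:  49 ^ 195 = 242
byte 10:  82 ^  40 = 122
byte 11: 159 ^ 190 =  33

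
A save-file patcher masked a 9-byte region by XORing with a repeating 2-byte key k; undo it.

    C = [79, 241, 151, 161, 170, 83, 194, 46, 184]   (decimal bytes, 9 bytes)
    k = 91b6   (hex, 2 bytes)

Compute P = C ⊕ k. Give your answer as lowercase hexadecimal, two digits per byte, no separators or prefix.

de4706173be5539829

The 2-byte key repeats, so the effective keystream is 91 b6 91 b6 91 b6 91 b6 91.
byte 0:  79 xor 145 = 222
byte 1: 241 xor 182 =  71
byte 2: 151 xor 145 =   6
byte 3: 161 xor 182 =  23
byte 4: 170 xor 145 =  59
byte 5:  83 xor 182 = 229
byte 6: 194 xor 145 =  83
byte 7:  46 xor 182 = 152
byte 8: 184 xor 145 =  41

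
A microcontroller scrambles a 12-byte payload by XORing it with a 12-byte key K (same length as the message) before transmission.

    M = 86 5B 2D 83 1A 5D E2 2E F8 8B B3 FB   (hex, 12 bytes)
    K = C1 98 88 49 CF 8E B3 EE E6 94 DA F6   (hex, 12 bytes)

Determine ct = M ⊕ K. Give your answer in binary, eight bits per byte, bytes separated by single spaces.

XOR is its own inverse, so applying the key byte-wise gives the result directly.
86 ⊕ c1 = 47
5b ⊕ 98 = c3
2d ⊕ 88 = a5
83 ⊕ 49 = ca
1a ⊕ cf = d5
5d ⊕ 8e = d3
e2 ⊕ b3 = 51
2e ⊕ ee = c0
f8 ⊕ e6 = 1e
8b ⊕ 94 = 1f
b3 ⊕ da = 69
fb ⊕ f6 = 0d

01000111 11000011 10100101 11001010 11010101 11010011 01010001 11000000 00011110 00011111 01101001 00001101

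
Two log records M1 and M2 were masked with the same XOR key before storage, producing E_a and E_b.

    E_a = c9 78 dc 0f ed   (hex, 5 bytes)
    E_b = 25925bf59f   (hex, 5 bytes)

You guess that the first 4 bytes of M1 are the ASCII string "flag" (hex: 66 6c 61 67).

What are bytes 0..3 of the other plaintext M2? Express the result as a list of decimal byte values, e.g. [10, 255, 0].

First, E_a ⊕ E_b = (M1 ⊕ K) ⊕ (M2 ⊕ K) = M1 ⊕ M2, so the key drops out. Then M2 = (M1 ⊕ M2) ⊕ M1 over the first 4 bytes.
byte 0: (c9 ⊕ 25) ⊕ 66 = ec ⊕ 66 = 8a
byte 1: (78 ⊕ 92) ⊕ 6c = ea ⊕ 6c = 86
byte 2: (dc ⊕ 5b) ⊕ 61 = 87 ⊕ 61 = e6
byte 3: (0f ⊕ f5) ⊕ 67 = fa ⊕ 67 = 9d

[138, 134, 230, 157]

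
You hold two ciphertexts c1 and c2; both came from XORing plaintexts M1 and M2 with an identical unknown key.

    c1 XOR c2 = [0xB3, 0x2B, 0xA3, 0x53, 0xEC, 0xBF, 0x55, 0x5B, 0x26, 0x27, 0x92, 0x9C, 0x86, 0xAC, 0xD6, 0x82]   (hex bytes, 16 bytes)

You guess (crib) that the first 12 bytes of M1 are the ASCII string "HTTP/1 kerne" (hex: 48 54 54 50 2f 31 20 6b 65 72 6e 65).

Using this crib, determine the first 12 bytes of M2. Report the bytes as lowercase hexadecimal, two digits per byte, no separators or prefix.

fb7ff703c38e75304355fcf9

Since c1 ⊕ c2 = M1 ⊕ M2, XORing with the guessed M1 bytes yields the corresponding M2 bytes: M2 = (c1 ⊕ c2) ⊕ M1.
b3 XOR 48 = fb
2b XOR 54 = 7f
a3 XOR 54 = f7
53 XOR 50 = 03
ec XOR 2f = c3
bf XOR 31 = 8e
55 XOR 20 = 75
5b XOR 6b = 30
26 XOR 65 = 43
27 XOR 72 = 55
92 XOR 6e = fc
9c XOR 65 = f9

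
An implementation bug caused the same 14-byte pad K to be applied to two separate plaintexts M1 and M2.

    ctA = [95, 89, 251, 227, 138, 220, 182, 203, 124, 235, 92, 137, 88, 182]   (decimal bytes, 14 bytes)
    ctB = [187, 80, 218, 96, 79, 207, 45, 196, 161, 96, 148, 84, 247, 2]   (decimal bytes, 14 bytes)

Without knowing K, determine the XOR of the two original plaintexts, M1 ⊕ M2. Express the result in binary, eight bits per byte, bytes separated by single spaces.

11100100 00001001 00100001 10000011 11000101 00010011 10011011 00001111 11011101 10001011 11001000 11011101 10101111 10110100

ctA ⊕ ctB = (M1 ⊕ K) ⊕ (M2 ⊕ K) = M1 ⊕ M2 — the shared key cancels under XOR.
byte 0:  95 XOR 187 = 228
byte 1:  89 XOR  80 =   9
byte 2: 251 XOR 218 =  33
byte 3: 227 XOR  96 = 131
byte 4: 138 XOR  79 = 197
byte 5: 220 XOR 207 =  19
byte 6: 182 XOR  45 = 155
byte 7: 203 XOR 196 =  15
byte 8: 124 XOR 161 = 221
byte 9: 235 XOR  96 = 139
byte 10:  92 XOR 148 = 200
byte 11: 137 XOR  84 = 221
byte 12:  88 XOR 247 = 175
byte 13: 182 XOR   2 = 180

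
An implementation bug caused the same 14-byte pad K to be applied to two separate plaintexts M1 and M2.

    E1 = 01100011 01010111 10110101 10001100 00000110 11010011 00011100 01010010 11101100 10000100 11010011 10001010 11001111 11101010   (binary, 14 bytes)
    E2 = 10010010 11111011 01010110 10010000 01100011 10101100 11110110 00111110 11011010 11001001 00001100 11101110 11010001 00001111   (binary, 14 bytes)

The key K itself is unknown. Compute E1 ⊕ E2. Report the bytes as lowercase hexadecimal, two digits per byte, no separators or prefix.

E1 ⊕ E2 = (M1 ⊕ K) ⊕ (M2 ⊕ K) = M1 ⊕ M2 — the shared key cancels under XOR.
63 ^ 92 = f1
57 ^ fb = ac
b5 ^ 56 = e3
8c ^ 90 = 1c
06 ^ 63 = 65
d3 ^ ac = 7f
1c ^ f6 = ea
52 ^ 3e = 6c
ec ^ da = 36
84 ^ c9 = 4d
d3 ^ 0c = df
8a ^ ee = 64
cf ^ d1 = 1e
ea ^ 0f = e5

f1ace31c657fea6c364ddf641ee5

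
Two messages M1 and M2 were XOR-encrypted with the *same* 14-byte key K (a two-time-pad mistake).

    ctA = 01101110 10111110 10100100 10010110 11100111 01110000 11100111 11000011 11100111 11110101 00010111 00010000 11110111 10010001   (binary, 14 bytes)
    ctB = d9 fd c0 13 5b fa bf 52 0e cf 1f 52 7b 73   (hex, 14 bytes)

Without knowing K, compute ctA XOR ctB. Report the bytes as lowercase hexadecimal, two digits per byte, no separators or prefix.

ctA ⊕ ctB = (M1 ⊕ K) ⊕ (M2 ⊕ K) = M1 ⊕ M2 — the shared key cancels under XOR.
110 XOR 217 = 183
190 XOR 253 =  67
164 XOR 192 = 100
150 XOR  19 = 133
231 XOR  91 = 188
112 XOR 250 = 138
231 XOR 191 =  88
195 XOR  82 = 145
231 XOR  14 = 233
245 XOR 207 =  58
 23 XOR  31 =   8
 16 XOR  82 =  66
247 XOR 123 = 140
145 XOR 115 = 226

b7436485bc8a5891e93a08428ce2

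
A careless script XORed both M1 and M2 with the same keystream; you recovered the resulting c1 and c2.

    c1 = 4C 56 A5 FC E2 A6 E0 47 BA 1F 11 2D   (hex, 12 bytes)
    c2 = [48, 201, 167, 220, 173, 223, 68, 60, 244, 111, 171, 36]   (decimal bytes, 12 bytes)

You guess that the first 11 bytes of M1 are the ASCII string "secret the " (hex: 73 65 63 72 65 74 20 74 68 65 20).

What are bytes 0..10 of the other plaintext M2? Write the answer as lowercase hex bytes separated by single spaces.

0f fa 61 52 2a 0d 84 0f 26 15 9a

First, c1 ⊕ c2 = (M1 ⊕ K) ⊕ (M2 ⊕ K) = M1 ⊕ M2, so the key drops out. Then M2 = (M1 ⊕ M2) ⊕ M1 over the first 11 bytes.
byte 0: (4c xor 30) xor 73 = 7c xor 73 = 0f
byte 1: (56 xor c9) xor 65 = 9f xor 65 = fa
byte 2: (a5 xor a7) xor 63 = 02 xor 63 = 61
byte 3: (fc xor dc) xor 72 = 20 xor 72 = 52
byte 4: (e2 xor ad) xor 65 = 4f xor 65 = 2a
byte 5: (a6 xor df) xor 74 = 79 xor 74 = 0d
byte 6: (e0 xor 44) xor 20 = a4 xor 20 = 84
byte 7: (47 xor 3c) xor 74 = 7b xor 74 = 0f
byte 8: (ba xor f4) xor 68 = 4e xor 68 = 26
byte 9: (1f xor 6f) xor 65 = 70 xor 65 = 15
byte 10: (11 xor ab) xor 20 = ba xor 20 = 9a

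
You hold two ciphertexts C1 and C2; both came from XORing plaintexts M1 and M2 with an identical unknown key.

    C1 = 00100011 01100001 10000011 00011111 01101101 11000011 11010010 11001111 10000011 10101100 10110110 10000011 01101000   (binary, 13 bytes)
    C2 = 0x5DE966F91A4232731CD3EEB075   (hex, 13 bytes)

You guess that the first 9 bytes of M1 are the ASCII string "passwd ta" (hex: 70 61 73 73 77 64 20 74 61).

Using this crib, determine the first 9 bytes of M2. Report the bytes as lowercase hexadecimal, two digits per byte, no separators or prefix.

0ee9969500e5c0c8fe

First, C1 ⊕ C2 = (M1 ⊕ K) ⊕ (M2 ⊕ K) = M1 ⊕ M2, so the key drops out. Then M2 = (M1 ⊕ M2) ⊕ M1 over the first 9 bytes.
byte 0: (23 ⊕ 5d) ⊕ 70 = 7e ⊕ 70 = 0e
byte 1: (61 ⊕ e9) ⊕ 61 = 88 ⊕ 61 = e9
byte 2: (83 ⊕ 66) ⊕ 73 = e5 ⊕ 73 = 96
byte 3: (1f ⊕ f9) ⊕ 73 = e6 ⊕ 73 = 95
byte 4: (6d ⊕ 1a) ⊕ 77 = 77 ⊕ 77 = 00
byte 5: (c3 ⊕ 42) ⊕ 64 = 81 ⊕ 64 = e5
byte 6: (d2 ⊕ 32) ⊕ 20 = e0 ⊕ 20 = c0
byte 7: (cf ⊕ 73) ⊕ 74 = bc ⊕ 74 = c8
byte 8: (83 ⊕ 1c) ⊕ 61 = 9f ⊕ 61 = fe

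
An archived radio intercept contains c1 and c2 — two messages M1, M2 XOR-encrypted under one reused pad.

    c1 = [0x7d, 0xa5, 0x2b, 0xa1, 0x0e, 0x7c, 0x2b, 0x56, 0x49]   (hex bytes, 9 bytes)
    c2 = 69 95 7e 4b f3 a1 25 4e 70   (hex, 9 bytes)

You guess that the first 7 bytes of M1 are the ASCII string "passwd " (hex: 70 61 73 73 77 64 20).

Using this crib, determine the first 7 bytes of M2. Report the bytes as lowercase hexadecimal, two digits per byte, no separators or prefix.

First, c1 ⊕ c2 = (M1 ⊕ K) ⊕ (M2 ⊕ K) = M1 ⊕ M2, so the key drops out. Then M2 = (M1 ⊕ M2) ⊕ M1 over the first 7 bytes.
byte 0: (7d ⊕ 69) ⊕ 70 = 14 ⊕ 70 = 64
byte 1: (a5 ⊕ 95) ⊕ 61 = 30 ⊕ 61 = 51
byte 2: (2b ⊕ 7e) ⊕ 73 = 55 ⊕ 73 = 26
byte 3: (a1 ⊕ 4b) ⊕ 73 = ea ⊕ 73 = 99
byte 4: (0e ⊕ f3) ⊕ 77 = fd ⊕ 77 = 8a
byte 5: (7c ⊕ a1) ⊕ 64 = dd ⊕ 64 = b9
byte 6: (2b ⊕ 25) ⊕ 20 = 0e ⊕ 20 = 2e

645126998ab92e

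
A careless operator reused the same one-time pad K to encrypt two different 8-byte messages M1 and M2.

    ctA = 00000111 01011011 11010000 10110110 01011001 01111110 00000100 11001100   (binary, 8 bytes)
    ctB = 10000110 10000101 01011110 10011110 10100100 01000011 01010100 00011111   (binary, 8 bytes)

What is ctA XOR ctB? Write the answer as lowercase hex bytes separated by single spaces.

ctA ⊕ ctB = (M1 ⊕ K) ⊕ (M2 ⊕ K) = M1 ⊕ M2 — the shared key cancels under XOR.
07 XOR 86 = 81
5b XOR 85 = de
d0 XOR 5e = 8e
b6 XOR 9e = 28
59 XOR a4 = fd
7e XOR 43 = 3d
04 XOR 54 = 50
cc XOR 1f = d3

81 de 8e 28 fd 3d 50 d3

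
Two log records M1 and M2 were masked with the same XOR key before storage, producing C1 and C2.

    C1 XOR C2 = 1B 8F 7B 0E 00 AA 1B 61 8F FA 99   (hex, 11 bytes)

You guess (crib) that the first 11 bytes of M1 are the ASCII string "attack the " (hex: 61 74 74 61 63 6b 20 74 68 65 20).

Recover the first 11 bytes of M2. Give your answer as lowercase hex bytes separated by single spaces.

Since C1 ⊕ C2 = M1 ⊕ M2, XORing with the guessed M1 bytes yields the corresponding M2 bytes: M2 = (C1 ⊕ C2) ⊕ M1.
00011011 XOR 01100001 = 01111010
10001111 XOR 01110100 = 11111011
01111011 XOR 01110100 = 00001111
00001110 XOR 01100001 = 01101111
00000000 XOR 01100011 = 01100011
10101010 XOR 01101011 = 11000001
00011011 XOR 00100000 = 00111011
01100001 XOR 01110100 = 00010101
10001111 XOR 01101000 = 11100111
11111010 XOR 01100101 = 10011111
10011001 XOR 00100000 = 10111001

7a fb 0f 6f 63 c1 3b 15 e7 9f b9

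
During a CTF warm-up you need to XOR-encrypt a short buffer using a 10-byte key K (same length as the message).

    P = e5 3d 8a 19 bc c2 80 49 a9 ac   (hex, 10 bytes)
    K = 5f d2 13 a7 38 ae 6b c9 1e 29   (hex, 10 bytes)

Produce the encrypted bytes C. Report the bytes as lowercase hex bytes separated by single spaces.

e5 ⊕ 5f = ba
3d ⊕ d2 = ef
8a ⊕ 13 = 99
19 ⊕ a7 = be
bc ⊕ 38 = 84
c2 ⊕ ae = 6c
80 ⊕ 6b = eb
49 ⊕ c9 = 80
a9 ⊕ 1e = b7
ac ⊕ 29 = 85

ba ef 99 be 84 6c eb 80 b7 85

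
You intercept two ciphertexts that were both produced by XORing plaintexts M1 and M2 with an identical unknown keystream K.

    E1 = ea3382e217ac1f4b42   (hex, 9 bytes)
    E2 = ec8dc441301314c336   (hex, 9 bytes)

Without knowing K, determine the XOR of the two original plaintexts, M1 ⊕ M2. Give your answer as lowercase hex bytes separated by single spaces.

06 be 46 a3 27 bf 0b 88 74

E1 ⊕ E2 = (M1 ⊕ K) ⊕ (M2 ⊕ K) = M1 ⊕ M2 — the shared key cancels under XOR.
ea ^ ec = 06
33 ^ 8d = be
82 ^ c4 = 46
e2 ^ 41 = a3
17 ^ 30 = 27
ac ^ 13 = bf
1f ^ 14 = 0b
4b ^ c3 = 88
42 ^ 36 = 74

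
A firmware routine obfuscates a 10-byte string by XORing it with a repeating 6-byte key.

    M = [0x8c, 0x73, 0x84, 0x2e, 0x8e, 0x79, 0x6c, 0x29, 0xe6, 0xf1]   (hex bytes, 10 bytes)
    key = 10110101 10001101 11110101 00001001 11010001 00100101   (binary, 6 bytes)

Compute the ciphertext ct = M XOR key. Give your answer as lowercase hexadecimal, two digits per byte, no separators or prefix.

The 6-byte key repeats, so the effective keystream is b5 8d f5 09 d1 25 b5 8d f5 09.
byte 0: 140 xor 181 =  57
byte 1: 115 xor 141 = 254
byte 2: 132 xor 245 = 113
byte 3:  46 xor   9 =  39
byte 4: 142 xor 209 =  95
byte 5: 121 xor  37 =  92
byte 6: 108 xor 181 = 217
byte 7:  41 xor 141 = 164
byte 8: 230 xor 245 =  19
byte 9: 241 xor   9 = 248

39fe71275f5cd9a413f8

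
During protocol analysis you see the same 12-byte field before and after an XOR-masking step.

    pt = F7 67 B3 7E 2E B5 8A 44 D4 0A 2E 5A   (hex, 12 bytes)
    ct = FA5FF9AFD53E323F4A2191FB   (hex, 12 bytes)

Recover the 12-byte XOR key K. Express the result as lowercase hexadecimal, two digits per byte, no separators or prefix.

0d384ad1fb8bb87b9e2bbfa1

Since ct = pt ⊕ K, XORing both sides with pt gives K = pt ⊕ ct.
byte 0: f7 xor fa = 0d
byte 1: 67 xor 5f = 38
byte 2: b3 xor f9 = 4a
byte 3: 7e xor af = d1
byte 4: 2e xor d5 = fb
byte 5: b5 xor 3e = 8b
byte 6: 8a xor 32 = b8
byte 7: 44 xor 3f = 7b
byte 8: d4 xor 4a = 9e
byte 9: 0a xor 21 = 2b
byte 10: 2e xor 91 = bf
byte 11: 5a xor fb = a1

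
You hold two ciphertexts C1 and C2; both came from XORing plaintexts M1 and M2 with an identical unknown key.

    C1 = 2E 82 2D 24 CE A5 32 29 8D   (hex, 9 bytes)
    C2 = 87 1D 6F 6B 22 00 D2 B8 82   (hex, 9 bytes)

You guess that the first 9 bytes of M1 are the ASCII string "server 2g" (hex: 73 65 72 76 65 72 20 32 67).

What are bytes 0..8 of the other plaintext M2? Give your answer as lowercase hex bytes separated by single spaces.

First, C1 ⊕ C2 = (M1 ⊕ K) ⊕ (M2 ⊕ K) = M1 ⊕ M2, so the key drops out. Then M2 = (M1 ⊕ M2) ⊕ M1 over the first 9 bytes.
byte 0: (2e ^ 87) ^ 73 = a9 ^ 73 = da
byte 1: (82 ^ 1d) ^ 65 = 9f ^ 65 = fa
byte 2: (2d ^ 6f) ^ 72 = 42 ^ 72 = 30
byte 3: (24 ^ 6b) ^ 76 = 4f ^ 76 = 39
byte 4: (ce ^ 22) ^ 65 = ec ^ 65 = 89
byte 5: (a5 ^ 00) ^ 72 = a5 ^ 72 = d7
byte 6: (32 ^ d2) ^ 20 = e0 ^ 20 = c0
byte 7: (29 ^ b8) ^ 32 = 91 ^ 32 = a3
byte 8: (8d ^ 82) ^ 67 = 0f ^ 67 = 68

da fa 30 39 89 d7 c0 a3 68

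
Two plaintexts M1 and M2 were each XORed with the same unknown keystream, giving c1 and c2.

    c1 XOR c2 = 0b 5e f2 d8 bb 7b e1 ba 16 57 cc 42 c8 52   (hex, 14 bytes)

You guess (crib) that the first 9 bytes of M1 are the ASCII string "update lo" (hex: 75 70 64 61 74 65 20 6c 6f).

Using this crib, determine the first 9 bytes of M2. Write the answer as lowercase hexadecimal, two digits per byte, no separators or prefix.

Since c1 ⊕ c2 = M1 ⊕ M2, XORing with the guessed M1 bytes yields the corresponding M2 bytes: M2 = (c1 ⊕ c2) ⊕ M1.
byte 0: 0b xor 75 = 7e
byte 1: 5e xor 70 = 2e
byte 2: f2 xor 64 = 96
byte 3: d8 xor 61 = b9
byte 4: bb xor 74 = cf
byte 5: 7b xor 65 = 1e
byte 6: e1 xor 20 = c1
byte 7: ba xor 6c = d6
byte 8: 16 xor 6f = 79

7e2e96b9cf1ec1d679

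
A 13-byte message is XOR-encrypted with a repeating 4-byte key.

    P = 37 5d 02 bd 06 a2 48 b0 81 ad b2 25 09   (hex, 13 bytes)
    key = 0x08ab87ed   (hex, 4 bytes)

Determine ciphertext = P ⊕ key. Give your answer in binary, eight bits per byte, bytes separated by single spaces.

The 4-byte key repeats, so the effective keystream is 08 ab 87 ed 08 ab 87 ed 08 ab 87 ed 08.
byte 0: 37 ⊕ 08 = 3f
byte 1: 5d ⊕ ab = f6
byte 2: 02 ⊕ 87 = 85
byte 3: bd ⊕ ed = 50
byte 4: 06 ⊕ 08 = 0e
byte 5: a2 ⊕ ab = 09
byte 6: 48 ⊕ 87 = cf
byte 7: b0 ⊕ ed = 5d
byte 8: 81 ⊕ 08 = 89
byte 9: ad ⊕ ab = 06
byte 10: b2 ⊕ 87 = 35
byte 11: 25 ⊕ ed = c8
byte 12: 09 ⊕ 08 = 01

00111111 11110110 10000101 01010000 00001110 00001001 11001111 01011101 10001001 00000110 00110101 11001000 00000001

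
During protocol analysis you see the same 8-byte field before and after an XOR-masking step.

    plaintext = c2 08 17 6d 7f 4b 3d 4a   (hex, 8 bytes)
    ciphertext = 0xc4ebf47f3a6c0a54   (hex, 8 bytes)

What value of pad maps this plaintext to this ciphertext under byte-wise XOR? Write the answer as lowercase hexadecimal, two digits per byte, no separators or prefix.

Since ciphertext = plaintext ⊕ pad, XORing both sides with plaintext gives pad = plaintext ⊕ ciphertext.
c2 xor c4 = 06
08 xor eb = e3
17 xor f4 = e3
6d xor 7f = 12
7f xor 3a = 45
4b xor 6c = 27
3d xor 0a = 37
4a xor 54 = 1e

06e3e3124527371e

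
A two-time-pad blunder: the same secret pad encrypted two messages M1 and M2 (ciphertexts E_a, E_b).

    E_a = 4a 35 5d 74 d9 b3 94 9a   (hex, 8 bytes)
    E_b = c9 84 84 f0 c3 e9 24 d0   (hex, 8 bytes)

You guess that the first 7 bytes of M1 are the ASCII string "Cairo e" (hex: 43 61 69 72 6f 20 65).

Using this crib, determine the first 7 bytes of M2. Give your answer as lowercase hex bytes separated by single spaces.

First, E_a ⊕ E_b = (M1 ⊕ K) ⊕ (M2 ⊕ K) = M1 ⊕ M2, so the key drops out. Then M2 = (M1 ⊕ M2) ⊕ M1 over the first 7 bytes.
byte 0: (4a XOR c9) XOR 43 = 83 XOR 43 = c0
byte 1: (35 XOR 84) XOR 61 = b1 XOR 61 = d0
byte 2: (5d XOR 84) XOR 69 = d9 XOR 69 = b0
byte 3: (74 XOR f0) XOR 72 = 84 XOR 72 = f6
byte 4: (d9 XOR c3) XOR 6f = 1a XOR 6f = 75
byte 5: (b3 XOR e9) XOR 20 = 5a XOR 20 = 7a
byte 6: (94 XOR 24) XOR 65 = b0 XOR 65 = d5

c0 d0 b0 f6 75 7a d5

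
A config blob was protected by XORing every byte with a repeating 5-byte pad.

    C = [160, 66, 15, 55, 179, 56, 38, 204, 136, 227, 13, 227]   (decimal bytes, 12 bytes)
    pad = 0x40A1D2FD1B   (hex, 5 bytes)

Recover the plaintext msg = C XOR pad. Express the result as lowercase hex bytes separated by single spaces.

e0 e3 dd ca a8 78 87 1e 75 f8 4d 42

The 5-byte key repeats, so the effective keystream is 40 a1 d2 fd 1b 40 a1 d2 fd 1b 40 a1.
byte 0: a0 xor 40 = e0
byte 1: 42 xor a1 = e3
byte 2: 0f xor d2 = dd
byte 3: 37 xor fd = ca
byte 4: b3 xor 1b = a8
byte 5: 38 xor 40 = 78
byte 6: 26 xor a1 = 87
byte 7: cc xor d2 = 1e
byte 8: 88 xor fd = 75
byte 9: e3 xor 1b = f8
byte 10: 0d xor 40 = 4d
byte 11: e3 xor a1 = 42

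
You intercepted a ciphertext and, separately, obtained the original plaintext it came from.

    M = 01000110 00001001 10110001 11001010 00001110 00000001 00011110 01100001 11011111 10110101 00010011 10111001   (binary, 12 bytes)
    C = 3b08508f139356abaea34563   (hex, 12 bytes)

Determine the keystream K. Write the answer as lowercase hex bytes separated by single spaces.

7d 01 e1 45 1d 92 48 ca 71 16 56 da

Since C = M ⊕ K, XORing both sides with M gives K = M ⊕ C.
46 xor 3b = 7d
09 xor 08 = 01
b1 xor 50 = e1
ca xor 8f = 45
0e xor 13 = 1d
01 xor 93 = 92
1e xor 56 = 48
61 xor ab = ca
df xor ae = 71
b5 xor a3 = 16
13 xor 45 = 56
b9 xor 63 = da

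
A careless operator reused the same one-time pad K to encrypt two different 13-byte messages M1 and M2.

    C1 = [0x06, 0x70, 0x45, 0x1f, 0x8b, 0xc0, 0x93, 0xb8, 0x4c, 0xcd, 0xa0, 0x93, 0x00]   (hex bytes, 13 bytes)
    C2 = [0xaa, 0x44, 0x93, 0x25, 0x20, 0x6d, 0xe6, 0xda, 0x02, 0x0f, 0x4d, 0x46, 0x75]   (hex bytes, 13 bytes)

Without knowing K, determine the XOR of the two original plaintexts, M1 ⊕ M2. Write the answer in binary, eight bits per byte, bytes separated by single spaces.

10101100 00110100 11010110 00111010 10101011 10101101 01110101 01100010 01001110 11000010 11101101 11010101 01110101

C1 ⊕ C2 = (M1 ⊕ K) ⊕ (M2 ⊕ K) = M1 ⊕ M2 — the shared key cancels under XOR.
byte 0: 00000110 ^ 10101010 = 10101100
byte 1: 01110000 ^ 01000100 = 00110100
byte 2: 01000101 ^ 10010011 = 11010110
byte 3: 00011111 ^ 00100101 = 00111010
byte 4: 10001011 ^ 00100000 = 10101011
byte 5: 11000000 ^ 01101101 = 10101101
byte 6: 10010011 ^ 11100110 = 01110101
byte 7: 10111000 ^ 11011010 = 01100010
byte 8: 01001100 ^ 00000010 = 01001110
byte 9: 11001101 ^ 00001111 = 11000010
byte 10: 10100000 ^ 01001101 = 11101101
byte 11: 10010011 ^ 01000110 = 11010101
byte 12: 00000000 ^ 01110101 = 01110101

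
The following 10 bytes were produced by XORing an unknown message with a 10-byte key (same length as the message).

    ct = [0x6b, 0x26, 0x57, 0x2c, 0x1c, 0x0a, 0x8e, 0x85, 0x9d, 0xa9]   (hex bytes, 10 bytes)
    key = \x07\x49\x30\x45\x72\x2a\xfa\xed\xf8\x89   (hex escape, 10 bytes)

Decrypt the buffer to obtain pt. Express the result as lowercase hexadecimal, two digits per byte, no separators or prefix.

XOR is its own inverse, so applying the key byte-wise gives the result directly.
byte 0: 6b xor 07 = 6c
byte 1: 26 xor 49 = 6f
byte 2: 57 xor 30 = 67
byte 3: 2c xor 45 = 69
byte 4: 1c xor 72 = 6e
byte 5: 0a xor 2a = 20
byte 6: 8e xor fa = 74
byte 7: 85 xor ed = 68
byte 8: 9d xor f8 = 65
byte 9: a9 xor 89 = 20

6c6f67696e2074686520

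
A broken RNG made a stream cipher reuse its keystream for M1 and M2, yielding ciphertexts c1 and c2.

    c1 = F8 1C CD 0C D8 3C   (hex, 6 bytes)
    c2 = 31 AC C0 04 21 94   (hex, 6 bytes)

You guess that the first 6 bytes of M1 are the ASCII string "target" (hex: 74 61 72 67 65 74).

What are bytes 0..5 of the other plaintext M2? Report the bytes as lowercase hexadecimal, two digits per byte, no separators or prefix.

First, c1 ⊕ c2 = (M1 ⊕ K) ⊕ (M2 ⊕ K) = M1 ⊕ M2, so the key drops out. Then M2 = (M1 ⊕ M2) ⊕ M1 over the first 6 bytes.
byte 0: (f8 xor 31) xor 74 = c9 xor 74 = bd
byte 1: (1c xor ac) xor 61 = b0 xor 61 = d1
byte 2: (cd xor c0) xor 72 = 0d xor 72 = 7f
byte 3: (0c xor 04) xor 67 = 08 xor 67 = 6f
byte 4: (d8 xor 21) xor 65 = f9 xor 65 = 9c
byte 5: (3c xor 94) xor 74 = a8 xor 74 = dc

bdd17f6f9cdc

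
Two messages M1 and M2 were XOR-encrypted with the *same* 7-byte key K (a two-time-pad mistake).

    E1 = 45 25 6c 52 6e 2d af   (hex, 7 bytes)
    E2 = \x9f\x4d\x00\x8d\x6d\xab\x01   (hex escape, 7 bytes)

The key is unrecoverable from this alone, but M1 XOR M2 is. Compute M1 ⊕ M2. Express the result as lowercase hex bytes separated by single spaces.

da 68 6c df 03 86 ae

E1 ⊕ E2 = (M1 ⊕ K) ⊕ (M2 ⊕ K) = M1 ⊕ M2 — the shared key cancels under XOR.
45 xor 9f = da
25 xor 4d = 68
6c xor 00 = 6c
52 xor 8d = df
6e xor 6d = 03
2d xor ab = 86
af xor 01 = ae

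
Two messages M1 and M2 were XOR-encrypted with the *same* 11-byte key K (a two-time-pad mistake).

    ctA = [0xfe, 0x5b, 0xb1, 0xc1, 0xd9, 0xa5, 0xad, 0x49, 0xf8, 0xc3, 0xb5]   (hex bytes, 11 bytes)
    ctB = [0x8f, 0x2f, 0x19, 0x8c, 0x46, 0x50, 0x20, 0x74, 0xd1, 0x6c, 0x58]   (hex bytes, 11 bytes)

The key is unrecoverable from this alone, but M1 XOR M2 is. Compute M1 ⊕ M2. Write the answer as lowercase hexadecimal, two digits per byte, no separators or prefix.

7174a84d9ff58d3d29afed

ctA ⊕ ctB = (M1 ⊕ K) ⊕ (M2 ⊕ K) = M1 ⊕ M2 — the shared key cancels under XOR.
fe xor 8f = 71
5b xor 2f = 74
b1 xor 19 = a8
c1 xor 8c = 4d
d9 xor 46 = 9f
a5 xor 50 = f5
ad xor 20 = 8d
49 xor 74 = 3d
f8 xor d1 = 29
c3 xor 6c = af
b5 xor 58 = ed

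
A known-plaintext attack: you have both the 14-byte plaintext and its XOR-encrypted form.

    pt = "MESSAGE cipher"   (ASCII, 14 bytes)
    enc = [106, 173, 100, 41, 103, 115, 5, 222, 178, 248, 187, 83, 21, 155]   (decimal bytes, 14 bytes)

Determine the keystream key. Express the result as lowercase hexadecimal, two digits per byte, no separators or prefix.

27e8377a263440fed191cb3b70e9

Since enc = pt ⊕ key, XORing both sides with pt gives key = pt ⊕ enc.
byte 0:  77 ⊕ 106 =  39
byte 1:  69 ⊕ 173 = 232
byte 2:  83 ⊕ 100 =  55
byte 3:  83 ⊕  41 = 122
byte 4:  65 ⊕ 103 =  38
byte 5:  71 ⊕ 115 =  52
byte 6:  69 ⊕   5 =  64
byte 7:  32 ⊕ 222 = 254
byte 8:  99 ⊕ 178 = 209
byte 9: 105 ⊕ 248 = 145
byte 10: 112 ⊕ 187 = 203
byte 11: 104 ⊕  83 =  59
byte 12: 101 ⊕  21 = 112
byte 13: 114 ⊕ 155 = 233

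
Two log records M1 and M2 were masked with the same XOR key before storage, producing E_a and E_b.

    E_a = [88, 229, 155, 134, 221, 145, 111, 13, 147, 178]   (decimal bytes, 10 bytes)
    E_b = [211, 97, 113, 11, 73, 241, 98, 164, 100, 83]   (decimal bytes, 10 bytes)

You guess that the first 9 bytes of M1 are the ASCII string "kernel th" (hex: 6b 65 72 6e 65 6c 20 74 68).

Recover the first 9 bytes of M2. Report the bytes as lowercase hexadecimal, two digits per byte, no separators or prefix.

e0e198e3f10c2ddd9f

First, E_a ⊕ E_b = (M1 ⊕ K) ⊕ (M2 ⊕ K) = M1 ⊕ M2, so the key drops out. Then M2 = (M1 ⊕ M2) ⊕ M1 over the first 9 bytes.
byte 0: (58 ⊕ d3) ⊕ 6b = 8b ⊕ 6b = e0
byte 1: (e5 ⊕ 61) ⊕ 65 = 84 ⊕ 65 = e1
byte 2: (9b ⊕ 71) ⊕ 72 = ea ⊕ 72 = 98
byte 3: (86 ⊕ 0b) ⊕ 6e = 8d ⊕ 6e = e3
byte 4: (dd ⊕ 49) ⊕ 65 = 94 ⊕ 65 = f1
byte 5: (91 ⊕ f1) ⊕ 6c = 60 ⊕ 6c = 0c
byte 6: (6f ⊕ 62) ⊕ 20 = 0d ⊕ 20 = 2d
byte 7: (0d ⊕ a4) ⊕ 74 = a9 ⊕ 74 = dd
byte 8: (93 ⊕ 64) ⊕ 68 = f7 ⊕ 68 = 9f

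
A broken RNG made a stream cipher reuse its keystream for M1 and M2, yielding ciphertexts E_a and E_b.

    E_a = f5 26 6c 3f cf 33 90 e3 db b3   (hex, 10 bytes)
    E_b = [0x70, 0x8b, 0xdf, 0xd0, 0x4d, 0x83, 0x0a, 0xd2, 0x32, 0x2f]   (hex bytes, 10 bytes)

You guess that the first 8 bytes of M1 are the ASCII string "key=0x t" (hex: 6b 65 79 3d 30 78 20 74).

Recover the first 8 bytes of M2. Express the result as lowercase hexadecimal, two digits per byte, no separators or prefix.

First, E_a ⊕ E_b = (M1 ⊕ K) ⊕ (M2 ⊕ K) = M1 ⊕ M2, so the key drops out. Then M2 = (M1 ⊕ M2) ⊕ M1 over the first 8 bytes.
byte 0: (f5 ⊕ 70) ⊕ 6b = 85 ⊕ 6b = ee
byte 1: (26 ⊕ 8b) ⊕ 65 = ad ⊕ 65 = c8
byte 2: (6c ⊕ df) ⊕ 79 = b3 ⊕ 79 = ca
byte 3: (3f ⊕ d0) ⊕ 3d = ef ⊕ 3d = d2
byte 4: (cf ⊕ 4d) ⊕ 30 = 82 ⊕ 30 = b2
byte 5: (33 ⊕ 83) ⊕ 78 = b0 ⊕ 78 = c8
byte 6: (90 ⊕ 0a) ⊕ 20 = 9a ⊕ 20 = ba
byte 7: (e3 ⊕ d2) ⊕ 74 = 31 ⊕ 74 = 45

eec8cad2b2c8ba45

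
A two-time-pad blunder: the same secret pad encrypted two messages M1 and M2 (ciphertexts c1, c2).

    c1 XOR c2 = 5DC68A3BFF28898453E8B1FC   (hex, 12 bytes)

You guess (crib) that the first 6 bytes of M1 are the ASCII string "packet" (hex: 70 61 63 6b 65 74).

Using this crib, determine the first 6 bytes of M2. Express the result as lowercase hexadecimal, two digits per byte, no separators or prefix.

Since c1 ⊕ c2 = M1 ⊕ M2, XORing with the guessed M1 bytes yields the corresponding M2 bytes: M2 = (c1 ⊕ c2) ⊕ M1.
byte 0: 5d xor 70 = 2d
byte 1: c6 xor 61 = a7
byte 2: 8a xor 63 = e9
byte 3: 3b xor 6b = 50
byte 4: ff xor 65 = 9a
byte 5: 28 xor 74 = 5c

2da7e9509a5c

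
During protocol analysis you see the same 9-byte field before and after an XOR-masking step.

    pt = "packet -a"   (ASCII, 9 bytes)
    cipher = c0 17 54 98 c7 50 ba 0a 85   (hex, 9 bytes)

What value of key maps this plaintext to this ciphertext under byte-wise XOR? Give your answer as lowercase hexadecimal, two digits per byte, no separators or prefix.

b07637f3a2249a27e4

Since cipher = pt ⊕ key, XORing both sides with pt gives key = pt ⊕ cipher.
70 ^ c0 = b0
61 ^ 17 = 76
63 ^ 54 = 37
6b ^ 98 = f3
65 ^ c7 = a2
74 ^ 50 = 24
20 ^ ba = 9a
2d ^ 0a = 27
61 ^ 85 = e4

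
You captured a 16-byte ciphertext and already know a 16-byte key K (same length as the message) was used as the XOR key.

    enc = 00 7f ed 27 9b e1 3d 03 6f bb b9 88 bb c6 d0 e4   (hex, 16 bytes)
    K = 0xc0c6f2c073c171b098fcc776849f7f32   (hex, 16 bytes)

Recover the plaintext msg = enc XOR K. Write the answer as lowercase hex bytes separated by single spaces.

00 ^ c0 = c0
7f ^ c6 = b9
ed ^ f2 = 1f
27 ^ c0 = e7
9b ^ 73 = e8
e1 ^ c1 = 20
3d ^ 71 = 4c
03 ^ b0 = b3
6f ^ 98 = f7
bb ^ fc = 47
b9 ^ c7 = 7e
88 ^ 76 = fe
bb ^ 84 = 3f
c6 ^ 9f = 59
d0 ^ 7f = af
e4 ^ 32 = d6

c0 b9 1f e7 e8 20 4c b3 f7 47 7e fe 3f 59 af d6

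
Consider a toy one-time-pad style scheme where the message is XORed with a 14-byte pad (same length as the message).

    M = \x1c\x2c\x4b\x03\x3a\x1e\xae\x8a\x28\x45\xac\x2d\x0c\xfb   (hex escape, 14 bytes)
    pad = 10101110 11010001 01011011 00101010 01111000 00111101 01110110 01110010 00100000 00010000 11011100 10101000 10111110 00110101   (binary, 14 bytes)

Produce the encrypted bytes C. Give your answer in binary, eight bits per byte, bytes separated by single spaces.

byte 0: 1c xor ae = b2
byte 1: 2c xor d1 = fd
byte 2: 4b xor 5b = 10
byte 3: 03 xor 2a = 29
byte 4: 3a xor 78 = 42
byte 5: 1e xor 3d = 23
byte 6: ae xor 76 = d8
byte 7: 8a xor 72 = f8
byte 8: 28 xor 20 = 08
byte 9: 45 xor 10 = 55
byte 10: ac xor dc = 70
byte 11: 2d xor a8 = 85
byte 12: 0c xor be = b2
byte 13: fb xor 35 = ce

10110010 11111101 00010000 00101001 01000010 00100011 11011000 11111000 00001000 01010101 01110000 10000101 10110010 11001110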